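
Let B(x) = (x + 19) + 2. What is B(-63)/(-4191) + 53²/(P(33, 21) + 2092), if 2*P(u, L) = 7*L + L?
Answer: 3954637/3039872 ≈ 1.3009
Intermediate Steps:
B(x) = 21 + x (B(x) = (19 + x) + 2 = 21 + x)
P(u, L) = 4*L (P(u, L) = (7*L + L)/2 = (8*L)/2 = 4*L)
B(-63)/(-4191) + 53²/(P(33, 21) + 2092) = (21 - 63)/(-4191) + 53²/(4*21 + 2092) = -42*(-1/4191) + 2809/(84 + 2092) = 14/1397 + 2809/2176 = 3954637/3039872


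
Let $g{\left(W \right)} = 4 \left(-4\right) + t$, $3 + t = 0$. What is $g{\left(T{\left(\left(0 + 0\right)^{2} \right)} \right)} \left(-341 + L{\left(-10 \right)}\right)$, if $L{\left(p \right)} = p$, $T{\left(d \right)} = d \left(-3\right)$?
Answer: $6669$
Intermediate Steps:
$t = -3$ ($t = -3 + 0 = -3$)
$T{\left(d \right)} = - 3 d$
$g{\left(W \right)} = -19$ ($g{\left(W \right)} = 4 \left(-4\right) - 3 = -16 - 3 = -19$)
$g{\left(T{\left(\left(0 + 0\right)^{2} \right)} \right)} \left(-341 + L{\left(-10 \right)}\right) = - 19 \left(-341 - 10\right) = \left(-19\right) \left(-351\right) = 6669$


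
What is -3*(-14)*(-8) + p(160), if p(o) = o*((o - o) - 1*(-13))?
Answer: 1744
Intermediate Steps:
p(o) = 13*o (p(o) = o*(0 + 13) = o*13 = 13*o)
-3*(-14)*(-8) + p(160) = -3*(-14)*(-8) + 13*160 = 42*(-8) + 2080 = -336 + 2080 = 1744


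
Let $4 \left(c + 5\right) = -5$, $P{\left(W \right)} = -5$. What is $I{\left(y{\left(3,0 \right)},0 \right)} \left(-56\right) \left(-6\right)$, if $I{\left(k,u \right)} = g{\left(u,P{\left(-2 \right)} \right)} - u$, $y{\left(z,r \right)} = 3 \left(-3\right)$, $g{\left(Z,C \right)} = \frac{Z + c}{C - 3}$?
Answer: $\frac{525}{2} \approx 262.5$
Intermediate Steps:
$c = - \frac{25}{4}$ ($c = -5 + \frac{1}{4} \left(-5\right) = -5 - \frac{5}{4} = - \frac{25}{4} \approx -6.25$)
$g{\left(Z,C \right)} = \frac{- \frac{25}{4} + Z}{-3 + C}$ ($g{\left(Z,C \right)} = \frac{Z - \frac{25}{4}}{C - 3} = \frac{- \frac{25}{4} + Z}{-3 + C}$)
$y{\left(z,r \right)} = -9$
$I{\left(k,u \right)} = \frac{25}{32} - \frac{9 u}{8}$ ($I{\left(k,u \right)} = \frac{- \frac{25}{4} + u}{-3 - 5} - u = \frac{- \frac{25}{4} + u}{-8} - u = - \frac{- \frac{25}{4} + u}{8} - u = \left(\frac{25}{32} - \frac{u}{8}\right) - u = \frac{25}{32} - \frac{9 u}{8}$)
$I{\left(y{\left(3,0 \right)},0 \right)} \left(-56\right) \left(-6\right) = \left(\frac{25}{32} - 0\right) \left(-56\right) \left(-6\right) = \left(\frac{25}{32} + 0\right) \left(-56\right) \left(-6\right) = \frac{25}{32} \left(-56\right) \left(-6\right) = \left(- \frac{175}{4}\right) \left(-6\right) = \frac{525}{2}$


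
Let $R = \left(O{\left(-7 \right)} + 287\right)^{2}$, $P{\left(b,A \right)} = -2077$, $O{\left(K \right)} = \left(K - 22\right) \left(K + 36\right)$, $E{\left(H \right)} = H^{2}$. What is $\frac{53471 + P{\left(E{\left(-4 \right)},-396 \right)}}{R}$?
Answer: $\frac{25697}{153458} \approx 0.16745$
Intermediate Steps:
$O{\left(K \right)} = \left(-22 + K\right) \left(36 + K\right)$
$R = 306916$ ($R = \left(\left(-792 + \left(-7\right)^{2} + 14 \left(-7\right)\right) + 287\right)^{2} = \left(\left(-792 + 49 - 98\right) + 287\right)^{2} = \left(-841 + 287\right)^{2} = \left(-554\right)^{2} = 306916$)
$\frac{53471 + P{\left(E{\left(-4 \right)},-396 \right)}}{R} = \frac{53471 - 2077}{306916} = 51394 \cdot \frac{1}{306916} = \frac{25697}{153458}$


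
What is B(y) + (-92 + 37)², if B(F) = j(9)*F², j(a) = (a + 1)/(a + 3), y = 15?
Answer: 6425/2 ≈ 3212.5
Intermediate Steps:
j(a) = (1 + a)/(3 + a)
B(F) = 5*F²/6 (B(F) = ((1 + 9)/(3 + 9))*F² = (10/12)*F² = ((1/12)*10)*F² = 5*F²/6)
B(y) + (-92 + 37)² = (⅚)*15² + (-92 + 37)² = (⅚)*225 + (-55)² = 375/2 + 3025 = 6425/2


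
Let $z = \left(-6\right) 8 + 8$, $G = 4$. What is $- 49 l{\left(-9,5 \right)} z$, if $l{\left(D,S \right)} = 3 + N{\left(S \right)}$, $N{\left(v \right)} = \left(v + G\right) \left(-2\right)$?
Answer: $-29400$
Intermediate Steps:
$N{\left(v \right)} = -8 - 2 v$ ($N{\left(v \right)} = \left(v + 4\right) \left(-2\right) = \left(4 + v\right) \left(-2\right) = -8 - 2 v$)
$l{\left(D,S \right)} = -5 - 2 S$ ($l{\left(D,S \right)} = 3 - \left(8 + 2 S\right) = -5 - 2 S$)
$z = -40$ ($z = -48 + 8 = -40$)
$- 49 l{\left(-9,5 \right)} z = - 49 \left(-5 - 10\right) \left(-40\right) = \left(-49\right) \left(-15\right) \left(-40\right) = 735 \left(-40\right) = -29400$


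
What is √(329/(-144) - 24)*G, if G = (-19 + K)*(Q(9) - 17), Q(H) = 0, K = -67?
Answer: 731*I*√3785/6 ≈ 7495.5*I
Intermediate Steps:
G = 1462 (G = (-19 - 67)*(0 - 17) = -86*(-17) = 1462)
√(329/(-144) - 24)*G = √(329/(-144) - 24)*1462 = √(329*(-1/144) - 24)*1462 = √(-329/144 - 24)*1462 = √(-3785/144)*1462 = (I*√3785/12)*1462 = 731*I*√3785/6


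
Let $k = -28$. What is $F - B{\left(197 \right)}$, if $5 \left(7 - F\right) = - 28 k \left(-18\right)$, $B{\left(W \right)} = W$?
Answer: $\frac{13162}{5} \approx 2632.4$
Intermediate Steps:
$F = \frac{14147}{5}$ ($F = 7 - \frac{\left(-28\right) \left(-28\right) \left(-18\right)}{5} = 7 - \frac{784 \left(-18\right)}{5} = 7 - - \frac{14112}{5} = 7 + \frac{14112}{5} = \frac{14147}{5} \approx 2829.4$)
$F - B{\left(197 \right)} = \frac{14147}{5} - 197 = \frac{13162}{5}$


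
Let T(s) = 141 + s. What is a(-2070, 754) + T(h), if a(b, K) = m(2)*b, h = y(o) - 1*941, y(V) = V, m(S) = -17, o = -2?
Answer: 34388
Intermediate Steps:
h = -943 (h = -2 - 1*941 = -2 - 941 = -943)
a(b, K) = -17*b
a(-2070, 754) + T(h) = -17*(-2070) + (141 - 943) = 35190 - 802 = 34388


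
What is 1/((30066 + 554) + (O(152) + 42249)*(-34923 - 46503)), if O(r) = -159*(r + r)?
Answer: 1/495670682 ≈ 2.0175e-9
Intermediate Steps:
O(r) = -318*r
1/((30066 + 554) + (O(152) + 42249)*(-34923 - 46503)) = 1/((30066 + 554) + (-318*152 + 42249)*(-34923 - 46503)) = 1/(30620 + (-48336 + 42249)*(-81426)) = 1/(30620 - 6087*(-81426)) = 1/(30620 + 495640062) = 1/495670682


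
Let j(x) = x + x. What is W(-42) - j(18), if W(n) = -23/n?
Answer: -1489/42 ≈ -35.452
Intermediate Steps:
j(x) = 2*x
W(-42) - j(18) = -23/(-42) - 2*18 = -23*(-1/42) - 1*36 = 23/42 - 36 = -1489/42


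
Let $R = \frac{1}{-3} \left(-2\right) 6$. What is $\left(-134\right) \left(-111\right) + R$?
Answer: $14878$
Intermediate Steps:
$R = 4$ ($R = \left(- \frac{1}{3}\right) \left(-2\right) 6 = \frac{2}{3} \cdot 6 = 4$)
$\left(-134\right) \left(-111\right) + R = \left(-134\right) \left(-111\right) + 4 = 14874 + 4 = 14878$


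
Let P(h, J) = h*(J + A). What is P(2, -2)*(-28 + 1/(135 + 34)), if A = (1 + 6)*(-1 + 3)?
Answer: -113544/169 ≈ -671.86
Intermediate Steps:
A = 14 (A = 7*2 = 14)
P(h, J) = h*(14 + J) (P(h, J) = h*(J + 14) = h*(14 + J))
P(2, -2)*(-28 + 1/(135 + 34)) = (2*(14 - 2))*(-28 + 1/(135 + 34)) = (2*12)*(-28 + 1/169) = 24*(-28 + 1/169) = 24*(-4731/169) = -113544/169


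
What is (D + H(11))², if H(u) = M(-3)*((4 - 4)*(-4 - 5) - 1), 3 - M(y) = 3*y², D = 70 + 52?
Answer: 21316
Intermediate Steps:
D = 122
M(y) = 3 - 3*y²
H(u) = 24 (H(u) = (3 - 3*(-3)²)*((4 - 4)*(-4 - 5) - 1) = (3 - 3*9)*(0*(-9) - 1) = (3 - 27)*(0 - 1) = -24*(-1) = 24)
(D + H(11))² = (122 + 24)² = 146² = 21316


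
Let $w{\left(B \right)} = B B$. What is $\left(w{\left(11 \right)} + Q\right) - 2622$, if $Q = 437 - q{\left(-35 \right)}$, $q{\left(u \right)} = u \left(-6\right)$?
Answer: $-2274$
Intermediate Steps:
$q{\left(u \right)} = - 6 u$
$w{\left(B \right)} = B^{2}$
$Q = 227$ ($Q = 437 - \left(-6\right) \left(-35\right) = 437 - 210 = 227$)
$\left(w{\left(11 \right)} + Q\right) - 2622 = \left(11^{2} + 227\right) - 2622 = \left(121 + 227\right) - 2622 = 348 - 2622 = -2274$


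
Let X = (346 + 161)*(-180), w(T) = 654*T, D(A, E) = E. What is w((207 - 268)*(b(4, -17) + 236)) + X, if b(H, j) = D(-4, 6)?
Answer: -9745608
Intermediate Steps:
b(H, j) = 6
X = -91260 (X = 507*(-180) = -91260)
w((207 - 268)*(b(4, -17) + 236)) + X = 654*((207 - 268)*(6 + 236)) - 91260 = 654*(-61*242) - 91260 = 654*(-14762) - 91260 = -9654348 - 91260 = -9745608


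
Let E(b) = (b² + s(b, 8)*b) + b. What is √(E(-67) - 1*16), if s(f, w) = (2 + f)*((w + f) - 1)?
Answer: I*√256894 ≈ 506.85*I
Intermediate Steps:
s(f, w) = (2 + f)*(-1 + f + w) (s(f, w) = (2 + f)*((f + w) - 1) = (2 + f)*(-1 + f + w))
E(b) = b + b² + b*(14 + b² + 9*b) (E(b) = (b² + (-2 + b + b² + 2*8 + b*8)*b) + b = (b² + (-2 + b + b² + 16 + 8*b)*b) + b = (b² + (14 + b² + 9*b)*b) + b = (b² + b*(14 + b² + 9*b)) + b = b + b² + b*(14 + b² + 9*b))
√(E(-67) - 1*16) = √(-67*(15 + (-67)² + 10*(-67)) - 1*16) = √(-67*(15 + 4489 - 670) - 16) = √(-67*3834 - 16) = √(-256878 - 16) = √(-256894) = I*√256894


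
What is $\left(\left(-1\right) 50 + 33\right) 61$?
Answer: $-1037$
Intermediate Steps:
$\left(\left(-1\right) 50 + 33\right) 61 = \left(-50 + 33\right) 61 = \left(-17\right) 61 = -1037$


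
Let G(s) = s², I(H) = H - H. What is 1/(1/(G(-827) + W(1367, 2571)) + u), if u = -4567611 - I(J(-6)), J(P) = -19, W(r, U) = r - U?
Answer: -682725/3118422219974 ≈ -2.1893e-7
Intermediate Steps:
I(H) = 0
u = -4567611 (u = -4567611 - 1*0 = -4567611 + 0 = -4567611)
1/(1/(G(-827) + W(1367, 2571)) + u) = 1/(1/((-827)² + (1367 - 1*2571)) - 4567611) = 1/(1/(683929 + (1367 - 2571)) - 4567611) = 1/(1/(683929 - 1204) - 4567611) = 1/(1/682725 - 4567611) = 1/(-3118422219974/682725) = -682725/3118422219974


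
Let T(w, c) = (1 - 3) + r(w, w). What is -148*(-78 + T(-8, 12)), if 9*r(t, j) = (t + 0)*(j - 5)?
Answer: 91168/9 ≈ 10130.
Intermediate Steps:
r(t, j) = t*(-5 + j)/9 (r(t, j) = ((t + 0)*(j - 5))/9 = (t*(-5 + j))/9 = t*(-5 + j)/9)
T(w, c) = -2 + w*(-5 + w)/9 (T(w, c) = (1 - 3) + w*(-5 + w)/9 = -2 + w*(-5 + w)/9)
-148*(-78 + T(-8, 12)) = -148*(-78 + (-2 + (⅑)*(-8)*(-5 - 8))) = -148*(-78 + (-2 + (⅑)*(-8)*(-13))) = -148*(-78 + (-2 + 104/9)) = -148*(-78 + 86/9) = -148*(-616/9) = 91168/9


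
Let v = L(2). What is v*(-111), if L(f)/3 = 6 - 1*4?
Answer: -666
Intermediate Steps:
L(f) = 6 (L(f) = 3*(6 - 1*4) = 3*(6 - 4) = 3*2 = 6)
v = 6
v*(-111) = 6*(-111) = -666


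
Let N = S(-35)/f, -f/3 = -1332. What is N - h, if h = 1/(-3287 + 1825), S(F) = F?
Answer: -23587/2921076 ≈ -0.0080748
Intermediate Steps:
f = 3996 (f = -3*(-1332) = 3996)
N = -35/3996 ≈ -0.0087588
h = -1/1462 (h = 1/(-1462) = -1/1462 ≈ -0.00068399)
N - h = -35/3996 - 1*(-1/1462) = -35/3996 + 1/1462 = -23587/2921076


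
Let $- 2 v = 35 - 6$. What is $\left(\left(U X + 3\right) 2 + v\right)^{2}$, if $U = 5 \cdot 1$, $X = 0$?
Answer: $\frac{289}{4} \approx 72.25$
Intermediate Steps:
$U = 5$
$v = - \frac{29}{2}$ ($v = - \frac{35 - 6}{2} = \left(- \frac{1}{2}\right) 29 = - \frac{29}{2} \approx -14.5$)
$\left(\left(U X + 3\right) 2 + v\right)^{2} = \left(\left(5 \cdot 0 + 3\right) 2 - \frac{29}{2}\right)^{2} = \left(\left(0 + 3\right) 2 - \frac{29}{2}\right)^{2} = \left(3 \cdot 2 - \frac{29}{2}\right)^{2} = \left(6 - \frac{29}{2}\right)^{2} = \left(- \frac{17}{2}\right)^{2} = \frac{289}{4}$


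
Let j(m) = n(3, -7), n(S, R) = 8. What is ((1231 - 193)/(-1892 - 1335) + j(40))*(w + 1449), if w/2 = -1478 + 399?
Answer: -17567602/3227 ≈ -5443.9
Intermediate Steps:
w = -2158 (w = 2*(-1478 + 399) = 2*(-1079) = -2158)
j(m) = 8
((1231 - 193)/(-1892 - 1335) + j(40))*(w + 1449) = ((1231 - 193)/(-1892 - 1335) + 8)*(-2158 + 1449) = (1038/(-3227) + 8)*(-709) = (1038*(-1/3227) + 8)*(-709) = (-1038/3227 + 8)*(-709) = (24778/3227)*(-709) = -17567602/3227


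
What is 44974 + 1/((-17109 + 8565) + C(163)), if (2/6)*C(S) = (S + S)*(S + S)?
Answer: 13954712617/310284 ≈ 44974.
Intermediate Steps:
C(S) = 12*S² (C(S) = 3*((S + S)*(S + S)) = 3*((2*S)*(2*S)) = 3*(4*S²) = 12*S²)
44974 + 1/((-17109 + 8565) + C(163)) = 44974 + 1/((-17109 + 8565) + 12*163²) = 44974 + 1/(-8544 + 12*26569) = 44974 + 1/(-8544 + 318828) = 44974 + 1/310284 = 13954712617/310284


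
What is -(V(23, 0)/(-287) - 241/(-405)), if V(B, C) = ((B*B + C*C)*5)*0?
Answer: -241/405 ≈ -0.59506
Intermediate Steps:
V(B, C) = 0 (V(B, C) = ((B² + C²)*5)*0 = (5*B² + 5*C²)*0 = 0)
-(V(23, 0)/(-287) - 241/(-405)) = -(0/(-287) - 241/(-405)) = -(0*(-1/287) - 241*(-1/405)) = -(0 + 241/405) = -1*241/405 = -241/405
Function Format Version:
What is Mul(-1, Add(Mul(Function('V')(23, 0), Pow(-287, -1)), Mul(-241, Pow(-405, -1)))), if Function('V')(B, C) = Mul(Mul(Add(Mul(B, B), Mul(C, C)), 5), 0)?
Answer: Rational(-241, 405) ≈ -0.59506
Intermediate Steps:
Function('V')(B, C) = 0 (Function('V')(B, C) = Mul(Mul(Add(Pow(B, 2), Pow(C, 2)), 5), 0) = Mul(Add(Mul(5, Pow(B, 2)), Mul(5, Pow(C, 2))), 0) = 0)
Mul(-1, Add(Mul(Function('V')(23, 0), Pow(-287, -1)), Mul(-241, Pow(-405, -1)))) = Mul(-1, Add(Mul(0, Pow(-287, -1)), Mul(-241, Pow(-405, -1)))) = Mul(-1, Add(Mul(0, Rational(-1, 287)), Mul(-241, Rational(-1, 405)))) = Mul(-1, Add(0, Rational(241, 405))) = Mul(-1, Rational(241, 405)) = Rational(-241, 405)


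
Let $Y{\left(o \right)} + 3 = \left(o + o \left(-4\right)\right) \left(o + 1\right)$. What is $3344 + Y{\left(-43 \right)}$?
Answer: $-2077$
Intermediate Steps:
$Y{\left(o \right)} = -3 - 3 o \left(1 + o\right)$ ($Y{\left(o \right)} = -3 + \left(o + o \left(-4\right)\right) \left(o + 1\right) = -3 + \left(o - 4 o\right) \left(1 + o\right) = -3 + - 3 o \left(1 + o\right) = -3 - 3 o \left(1 + o\right)$)
$3344 + Y{\left(-43 \right)} = 3344 - \left(-126 + 5547\right) = 3344 - 5421 = -2077$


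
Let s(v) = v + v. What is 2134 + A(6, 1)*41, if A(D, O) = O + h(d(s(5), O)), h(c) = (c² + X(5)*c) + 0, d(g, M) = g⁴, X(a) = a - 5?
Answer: 4100002175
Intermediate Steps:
X(a) = -5 + a
s(v) = 2*v
h(c) = c² (h(c) = (c² + (-5 + 5)*c) + 0 = (c² + 0*c) + 0 = (c² + 0) + 0 = c² + 0 = c²)
A(D, O) = 100000000 + O (A(D, O) = O + ((2*5)⁴)² = O + (10⁴)² = O + 10000² = O + 100000000 = 100000000 + O)
2134 + A(6, 1)*41 = 2134 + (100000000 + 1)*41 = 2134 + 100000001*41 = 2134 + 4100000041 = 4100002175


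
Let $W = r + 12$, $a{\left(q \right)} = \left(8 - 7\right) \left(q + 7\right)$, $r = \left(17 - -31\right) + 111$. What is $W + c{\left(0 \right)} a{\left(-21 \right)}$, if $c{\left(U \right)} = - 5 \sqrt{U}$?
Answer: $171$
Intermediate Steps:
$r = 159$ ($r = \left(17 + 31\right) + 111 = 48 + 111 = 159$)
$a{\left(q \right)} = 7 + q$ ($a{\left(q \right)} = 1 \left(7 + q\right) = 7 + q$)
$W = 171$ ($W = 159 + 12 = 171$)
$W + c{\left(0 \right)} a{\left(-21 \right)} = 171 + - 5 \sqrt{0} \left(7 - 21\right) = 171 + \left(-5\right) 0 \left(-14\right) = 171 + 0 \left(-14\right) = 171 + 0 = 171$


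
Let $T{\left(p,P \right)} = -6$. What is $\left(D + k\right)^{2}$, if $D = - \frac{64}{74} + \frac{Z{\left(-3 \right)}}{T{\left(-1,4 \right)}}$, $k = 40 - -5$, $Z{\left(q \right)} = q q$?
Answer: $\frac{9954025}{5476} \approx 1817.8$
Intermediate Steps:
$Z{\left(q \right)} = q^{2}$
$k = 45$ ($k = 40 + 5 = 45$)
$D = - \frac{175}{74}$ ($D = - \frac{64}{74} + \frac{\left(-3\right)^{2}}{-6} = \left(-64\right) \frac{1}{74} + 9 \left(- \frac{1}{6}\right) = - \frac{32}{37} - \frac{3}{2} = - \frac{175}{74} \approx -2.3649$)
$\left(D + k\right)^{2} = \left(- \frac{175}{74} + 45\right)^{2} = \left(\frac{3155}{74}\right)^{2} = \frac{9954025}{5476}$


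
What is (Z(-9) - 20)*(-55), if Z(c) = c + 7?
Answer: 1210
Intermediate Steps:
Z(c) = 7 + c
(Z(-9) - 20)*(-55) = ((7 - 9) - 20)*(-55) = (-2 - 20)*(-55) = -22*(-55) = 1210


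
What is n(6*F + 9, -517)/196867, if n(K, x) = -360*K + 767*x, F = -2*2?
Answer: -391139/196867 ≈ -1.9868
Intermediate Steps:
F = -4
n(6*F + 9, -517)/196867 = (-360*(6*(-4) + 9) + 767*(-517))/196867 = (-360*(-24 + 9) - 396539)*(1/196867) = (-360*(-15) - 396539)*(1/196867) = (5400 - 396539)*(1/196867) = -391139*1/196867 = -391139/196867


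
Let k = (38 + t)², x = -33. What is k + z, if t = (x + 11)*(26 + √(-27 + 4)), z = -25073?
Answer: 248951 + 23496*I*√23 ≈ 2.4895e+5 + 1.1268e+5*I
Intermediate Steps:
t = -572 - 22*I*√23 (t = (-33 + 11)*(26 + √(-27 + 4)) = -22*(26 + √(-23)) = -22*(26 + I*√23) = -572 - 22*I*√23 ≈ -572.0 - 105.51*I)
k = (-534 - 22*I*√23)² (k = (38 + (-572 - 22*I*√23))² = (-534 - 22*I*√23)² ≈ 2.7402e+5 + 1.1268e+5*I)
k + z = (274024 + 23496*I*√23) - 25073 = 248951 + 23496*I*√23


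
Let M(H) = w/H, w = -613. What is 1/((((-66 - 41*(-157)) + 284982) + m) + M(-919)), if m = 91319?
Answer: 919/351676181 ≈ 2.6132e-6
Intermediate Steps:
M(H) = -613/H
1/((((-66 - 41*(-157)) + 284982) + m) + M(-919)) = 1/((((-66 - 41*(-157)) + 284982) + 91319) - 613/(-919)) = 1/((((-66 + 6437) + 284982) + 91319) - 613*(-1/919)) = 1/(((6371 + 284982) + 91319) + 613/919) = 1/((291353 + 91319) + 613/919) = 1/(382672 + 613/919) = 1/(351676181/919) = 919/351676181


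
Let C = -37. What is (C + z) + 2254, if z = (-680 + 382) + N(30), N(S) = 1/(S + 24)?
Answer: 103627/54 ≈ 1919.0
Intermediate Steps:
N(S) = 1/(24 + S)
z = -16091/54 (z = (-680 + 382) + 1/(24 + 30) = -298 + 1/54 = -16091/54 ≈ -297.98)
(C + z) + 2254 = (-37 - 16091/54) + 2254 = -18089/54 + 2254 = 103627/54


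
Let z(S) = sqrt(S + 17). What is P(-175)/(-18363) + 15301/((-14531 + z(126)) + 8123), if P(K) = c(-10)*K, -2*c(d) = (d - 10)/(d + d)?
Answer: -3608126428783/1508054801046 - 15301*sqrt(143)/41062321 ≈ -2.3970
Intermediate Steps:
c(d) = -(-10 + d)/(4*d) (c(d) = -(d - 10)/(2*(d + d)) = -(-10 + d)/(2*(2*d)) = -(-10 + d)*1/(2*d)/2 = -(-10 + d)/(4*d))
z(S) = sqrt(17 + S)
P(K) = -K/2 (P(K) = ((1/4)*(10 - 1*(-10))/(-10))*K = ((1/4)*(-1/10)*(10 + 10))*K = ((1/4)*(-1/10)*20)*K = -K/2)
P(-175)/(-18363) + 15301/((-14531 + z(126)) + 8123) = -1/2*(-175)/(-18363) + 15301/((-14531 + sqrt(17 + 126)) + 8123) = (175/2)*(-1/18363) + 15301/((-14531 + sqrt(143)) + 8123) = -175/36726 + 15301/(-6408 + sqrt(143))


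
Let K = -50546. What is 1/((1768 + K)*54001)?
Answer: -1/2634060778 ≈ -3.7964e-10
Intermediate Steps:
1/((1768 + K)*54001) = 1/((1768 - 50546)*54001) = (1/54001)/(-48778) = -1/48778*1/54001 = -1/2634060778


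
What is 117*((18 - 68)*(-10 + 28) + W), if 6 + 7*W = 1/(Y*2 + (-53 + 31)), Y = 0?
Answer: -2318823/22 ≈ -1.0540e+5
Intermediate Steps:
W = -19/22 (W = -6/7 + 1/(7*(0*2 + (-53 + 31))) = -6/7 + 1/(7*(0 - 22)) = -6/7 + (⅐)/(-22) = -6/7 + (⅐)*(-1/22) = -6/7 - 1/154 = -19/22 ≈ -0.86364)
117*((18 - 68)*(-10 + 28) + W) = 117*((18 - 68)*(-10 + 28) - 19/22) = 117*(-50*18 - 19/22) = 117*(-900 - 19/22) = 117*(-19819/22) = -2318823/22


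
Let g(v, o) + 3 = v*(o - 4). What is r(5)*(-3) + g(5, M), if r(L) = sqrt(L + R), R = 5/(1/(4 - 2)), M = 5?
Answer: 2 - 3*sqrt(15) ≈ -9.6190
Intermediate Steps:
g(v, o) = -3 + v*(-4 + o) (g(v, o) = -3 + v*(o - 4) = -3 + v*(-4 + o))
R = 10 (R = 5/(1/2) = 5*2 = 10)
r(L) = sqrt(10 + L) (r(L) = sqrt(L + 10) = sqrt(10 + L))
r(5)*(-3) + g(5, M) = sqrt(10 + 5)*(-3) + (-3 - 4*5 + 5*5) = sqrt(15)*(-3) + (-3 - 20 + 25) = -3*sqrt(15) + 2 = 2 - 3*sqrt(15)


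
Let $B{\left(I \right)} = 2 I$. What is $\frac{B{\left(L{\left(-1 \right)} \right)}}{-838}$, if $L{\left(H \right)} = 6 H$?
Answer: $\frac{6}{419} \approx 0.01432$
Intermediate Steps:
$\frac{B{\left(L{\left(-1 \right)} \right)}}{-838} = \frac{2 \cdot 6 \left(-1\right)}{-838} = 2 \left(-6\right) \left(- \frac{1}{838}\right) = \left(-12\right) \left(- \frac{1}{838}\right) = \frac{6}{419}$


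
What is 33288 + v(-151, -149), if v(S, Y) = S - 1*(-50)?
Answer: 33187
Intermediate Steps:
v(S, Y) = 50 + S (v(S, Y) = S + 50 = 50 + S)
33288 + v(-151, -149) = 33288 + (50 - 151) = 33288 - 101 = 33187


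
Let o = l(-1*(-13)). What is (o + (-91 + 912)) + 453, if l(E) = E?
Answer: 1287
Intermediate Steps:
o = 13 (o = -1*(-13) = 13)
(o + (-91 + 912)) + 453 = (13 + (-91 + 912)) + 453 = (13 + 821) + 453 = 834 + 453 = 1287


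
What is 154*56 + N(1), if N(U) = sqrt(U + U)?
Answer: 8624 + sqrt(2) ≈ 8625.4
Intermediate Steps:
N(U) = sqrt(2)*sqrt(U) (N(U) = sqrt(2*U) = sqrt(2)*sqrt(U))
154*56 + N(1) = 154*56 + sqrt(2)*sqrt(1) = 8624 + sqrt(2)*1 = 8624 + sqrt(2)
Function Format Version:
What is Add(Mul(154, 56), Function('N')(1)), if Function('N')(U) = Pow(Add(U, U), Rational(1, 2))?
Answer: Add(8624, Pow(2, Rational(1, 2))) ≈ 8625.4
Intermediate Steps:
Function('N')(U) = Mul(Pow(2, Rational(1, 2)), Pow(U, Rational(1, 2))) (Function('N')(U) = Pow(Mul(2, U), Rational(1, 2)) = Mul(Pow(2, Rational(1, 2)), Pow(U, Rational(1, 2))))
Add(Mul(154, 56), Function('N')(1)) = Add(Mul(154, 56), Mul(Pow(2, Rational(1, 2)), Pow(1, Rational(1, 2)))) = Add(8624, Mul(Pow(2, Rational(1, 2)), 1)) = Add(8624, Pow(2, Rational(1, 2)))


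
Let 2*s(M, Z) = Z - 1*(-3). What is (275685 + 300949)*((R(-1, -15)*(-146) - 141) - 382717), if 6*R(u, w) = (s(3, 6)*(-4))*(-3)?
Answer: -221526637048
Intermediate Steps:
s(M, Z) = 3/2 + Z/2 (s(M, Z) = (Z - 1*(-3))/2 = (Z + 3)/2 = (3 + Z)/2 = 3/2 + Z/2)
R(u, w) = 9 (R(u, w) = (((3/2 + (½)*6)*(-4))*(-3))/6 = (((3/2 + 3)*(-4))*(-3))/6 = (((9/2)*(-4))*(-3))/6 = (-18*(-3))/6 = (⅙)*54 = 9)
(275685 + 300949)*((R(-1, -15)*(-146) - 141) - 382717) = (275685 + 300949)*((9*(-146) - 141) - 382717) = 576634*((-1314 - 141) - 382717) = 576634*(-1455 - 382717) = 576634*(-384172) = -221526637048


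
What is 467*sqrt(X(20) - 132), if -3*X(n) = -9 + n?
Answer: 467*I*sqrt(1221)/3 ≈ 5439.4*I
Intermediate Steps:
X(n) = 3 - n/3 (X(n) = -(-9 + n)/3 = 3 - n/3)
467*sqrt(X(20) - 132) = 467*sqrt((3 - 1/3*20) - 132) = 467*sqrt((3 - 20/3) - 132) = 467*sqrt(-11/3 - 132) = 467*sqrt(-407/3) = 467*(I*sqrt(1221)/3) = 467*I*sqrt(1221)/3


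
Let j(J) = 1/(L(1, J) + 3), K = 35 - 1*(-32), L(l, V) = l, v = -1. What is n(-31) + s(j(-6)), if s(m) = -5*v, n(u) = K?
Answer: 72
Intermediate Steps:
K = 67 (K = 35 + 32 = 67)
n(u) = 67
j(J) = ¼ (j(J) = 1/(1 + 3) = 1/4 = ¼)
s(m) = 5 (s(m) = -5*(-1) = 5)
n(-31) + s(j(-6)) = 67 + 5 = 72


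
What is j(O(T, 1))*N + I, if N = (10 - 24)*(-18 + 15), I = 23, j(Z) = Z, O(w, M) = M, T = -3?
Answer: 65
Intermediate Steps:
N = 42 (N = -14*(-3) = 42)
j(O(T, 1))*N + I = 1*42 + 23 = 42 + 23 = 65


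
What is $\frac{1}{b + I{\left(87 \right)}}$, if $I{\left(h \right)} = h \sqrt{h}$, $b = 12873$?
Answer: $\frac{4291}{55018542} - \frac{29 \sqrt{87}}{55018542} \approx 7.3076 \cdot 10^{-5}$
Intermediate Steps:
$I{\left(h \right)} = h^{\frac{3}{2}}$
$\frac{1}{b + I{\left(87 \right)}} = \frac{1}{12873 + 87^{\frac{3}{2}}} = \frac{1}{12873 + 87 \sqrt{87}}$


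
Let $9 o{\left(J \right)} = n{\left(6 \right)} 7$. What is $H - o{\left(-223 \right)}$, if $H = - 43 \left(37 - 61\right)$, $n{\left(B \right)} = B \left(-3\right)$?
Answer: $1046$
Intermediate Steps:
$n{\left(B \right)} = - 3 B$
$H = 1032$ ($H = \left(-43\right) \left(-24\right) = 1032$)
$o{\left(J \right)} = -14$ ($o{\left(J \right)} = \frac{\left(-3\right) 6 \cdot 7}{9} = \frac{\left(-18\right) 7}{9} = \frac{1}{9} \left(-126\right) = -14$)
$H - o{\left(-223 \right)} = 1032 - -14 = 1032 + 14 = 1046$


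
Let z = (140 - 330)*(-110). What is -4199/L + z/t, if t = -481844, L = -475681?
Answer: -179965226/5209182631 ≈ -0.034548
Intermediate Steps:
z = 20900 (z = -190*(-110) = 20900)
-4199/L + z/t = -4199/(-475681) + 20900/(-481844) = -4199*(-1/475681) + 20900*(-1/481844) = 4199/475681 - 475/10951 = -179965226/5209182631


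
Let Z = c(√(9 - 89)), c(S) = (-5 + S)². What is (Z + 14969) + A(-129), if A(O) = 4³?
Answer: 14978 - 40*I*√5 ≈ 14978.0 - 89.443*I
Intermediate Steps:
A(O) = 64
Z = (-5 + 4*I*√5)² (Z = (-5 + √(9 - 89))² = (-5 + √(-80))² = (-5 + 4*I*√5)² ≈ -55.0 - 89.443*I)
(Z + 14969) + A(-129) = ((5 - 4*I*√5)² + 14969) + 64 = (14969 + (5 - 4*I*√5)²) + 64 = 15033 + (5 - 4*I*√5)²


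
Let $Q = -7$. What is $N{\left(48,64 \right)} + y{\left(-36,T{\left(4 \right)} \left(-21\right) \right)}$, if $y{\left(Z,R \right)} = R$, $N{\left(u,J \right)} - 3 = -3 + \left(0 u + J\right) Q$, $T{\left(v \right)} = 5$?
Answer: $-553$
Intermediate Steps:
$N{\left(u,J \right)} = - 7 J$ ($N{\left(u,J \right)} = 3 + \left(-3 + \left(0 u + J\right) \left(-7\right)\right) = 3 + \left(-3 + \left(0 + J\right) \left(-7\right)\right) = 3 + \left(-3 + J \left(-7\right)\right) = 3 - \left(3 + 7 J\right) = - 7 J$)
$N{\left(48,64 \right)} + y{\left(-36,T{\left(4 \right)} \left(-21\right) \right)} = \left(-7\right) 64 + 5 \left(-21\right) = -448 - 105 = -553$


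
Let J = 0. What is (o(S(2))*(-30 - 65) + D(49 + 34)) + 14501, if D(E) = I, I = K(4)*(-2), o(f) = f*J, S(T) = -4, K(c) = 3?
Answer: 14495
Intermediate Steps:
o(f) = 0 (o(f) = f*0 = 0)
I = -6 (I = 3*(-2) = -6)
D(E) = -6
(o(S(2))*(-30 - 65) + D(49 + 34)) + 14501 = (0*(-30 - 65) - 6) + 14501 = (0*(-95) - 6) + 14501 = (0 - 6) + 14501 = -6 + 14501 = 14495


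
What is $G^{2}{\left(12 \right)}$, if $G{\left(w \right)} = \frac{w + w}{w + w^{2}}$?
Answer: $\frac{4}{169} \approx 0.023669$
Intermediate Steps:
$G{\left(w \right)} = \frac{2 w}{w + w^{2}}$
$G^{2}{\left(12 \right)} = \left(\frac{2}{1 + 12}\right)^{2} = \left(\frac{2}{13}\right)^{2} = \frac{4}{169}$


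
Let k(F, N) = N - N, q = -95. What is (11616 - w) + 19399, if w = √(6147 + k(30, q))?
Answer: 31015 - 3*√683 ≈ 30937.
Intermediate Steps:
k(F, N) = 0
w = 3*√683 (w = √(6147 + 0) = √6147 = 3*√683 ≈ 78.403)
(11616 - w) + 19399 = (11616 - 3*√683) + 19399 = 31015 - 3*√683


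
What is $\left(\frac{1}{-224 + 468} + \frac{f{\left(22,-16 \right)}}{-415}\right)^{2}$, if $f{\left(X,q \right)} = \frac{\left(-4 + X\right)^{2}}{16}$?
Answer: $\frac{5121169}{2563396900} \approx 0.0019978$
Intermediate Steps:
$f{\left(X,q \right)} = \frac{\left(-4 + X\right)^{2}}{16}$ ($f{\left(X,q \right)} = \left(-4 + X\right)^{2} \cdot \frac{1}{16} = \frac{\left(-4 + X\right)^{2}}{16}$)
$\left(\frac{1}{-224 + 468} + \frac{f{\left(22,-16 \right)}}{-415}\right)^{2} = \left(\frac{1}{-224 + 468} + \frac{\frac{1}{16} \left(-4 + 22\right)^{2}}{-415}\right)^{2} = \left(\frac{1}{244} + \frac{18^{2}}{16} \left(- \frac{1}{415}\right)\right)^{2} = \left(\frac{1}{244} + \frac{1}{16} \cdot 324 \left(- \frac{1}{415}\right)\right)^{2} = \left(\frac{1}{244} + \frac{81}{4} \left(- \frac{1}{415}\right)\right)^{2} = \left(\frac{1}{244} - \frac{81}{1660}\right)^{2} = \left(- \frac{2263}{50630}\right)^{2} = \frac{5121169}{2563396900}$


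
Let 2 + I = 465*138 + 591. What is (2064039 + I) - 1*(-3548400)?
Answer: 5677198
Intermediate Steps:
I = 64759 (I = -2 + (465*138 + 591) = -2 + (64170 + 591) = -2 + 64761 = 64759)
(2064039 + I) - 1*(-3548400) = (2064039 + 64759) - 1*(-3548400) = 2128798 + 3548400 = 5677198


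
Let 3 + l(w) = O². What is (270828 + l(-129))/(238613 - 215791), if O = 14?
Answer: 271021/22822 ≈ 11.875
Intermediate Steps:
l(w) = 193 (l(w) = -3 + 14² = -3 + 196 = 193)
(270828 + l(-129))/(238613 - 215791) = (270828 + 193)/(238613 - 215791) = 271021/22822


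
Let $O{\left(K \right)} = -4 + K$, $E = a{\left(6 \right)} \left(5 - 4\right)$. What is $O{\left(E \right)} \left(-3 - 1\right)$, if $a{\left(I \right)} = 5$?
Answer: $-4$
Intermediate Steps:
$E = 5$ ($E = 5 \left(5 - 4\right) = 5 \cdot 1 = 5$)
$O{\left(E \right)} \left(-3 - 1\right) = \left(-4 + 5\right) \left(-3 - 1\right) = 1 \left(-3 - 1\right) = 1 \left(-4\right) = -4$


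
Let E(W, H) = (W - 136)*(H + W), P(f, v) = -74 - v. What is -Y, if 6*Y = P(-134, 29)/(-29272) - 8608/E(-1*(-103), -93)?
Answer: -126003683/28979280 ≈ -4.3481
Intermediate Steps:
E(W, H) = (-136 + W)*(H + W)
Y = 126003683/28979280 (Y = ((-74 - 1*29)/(-29272) - 8608/((-1*(-103))² - 136*(-93) - (-136)*(-103) - (-93)*(-103)))/6 = ((-74 - 29)*(-1/29272) - 8608/(103² + 12648 - 136*103 - 93*103))/6 = (-103*(-1/29272) - 8608/(10609 + 12648 - 14008 - 9579))/6 = (103/29272 - 8608/(-330))/6 = (103/29272 - 8608*(-1/330))/6 = (103/29272 + 4304/165)/6 = (⅙)*(126003683/4829880) = 126003683/28979280 ≈ 4.3481)
-Y = -1*126003683/28979280 = -126003683/28979280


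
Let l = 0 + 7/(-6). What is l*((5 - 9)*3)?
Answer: 14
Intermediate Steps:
l = -7/6 (l = 0 + 7*(-⅙) = 0 - 7/6 = -7/6 ≈ -1.1667)
l*((5 - 9)*3) = -7*(5 - 9)*3/6 = -(-14)*3/3 = -7/6*(-12) = 14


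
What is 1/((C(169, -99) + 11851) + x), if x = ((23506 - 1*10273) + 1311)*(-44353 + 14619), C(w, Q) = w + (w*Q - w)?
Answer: -1/432456176 ≈ -2.3124e-9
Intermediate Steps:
C(w, Q) = Q*w (C(w, Q) = w + (Q*w - w) = w + (-w + Q*w) = Q*w)
x = -432451296 (x = ((23506 - 10273) + 1311)*(-29734) = (13233 + 1311)*(-29734) = 14544*(-29734) = -432451296)
1/((C(169, -99) + 11851) + x) = 1/((-99*169 + 11851) - 432451296) = 1/((-16731 + 11851) - 432451296) = 1/(-4880 - 432451296) = 1/(-432456176) = -1/432456176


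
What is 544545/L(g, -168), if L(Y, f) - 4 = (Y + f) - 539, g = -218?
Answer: -181515/307 ≈ -591.25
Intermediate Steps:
L(Y, f) = -535 + Y + f (L(Y, f) = 4 + ((Y + f) - 539) = 4 + (-539 + Y + f) = -535 + Y + f)
544545/L(g, -168) = 544545/(-535 - 218 - 168) = 544545/(-921) = 544545*(-1/921) = -181515/307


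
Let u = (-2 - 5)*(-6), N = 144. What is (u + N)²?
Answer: 34596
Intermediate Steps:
u = 42 (u = -7*(-6) = 42)
(u + N)² = (42 + 144)² = 186² = 34596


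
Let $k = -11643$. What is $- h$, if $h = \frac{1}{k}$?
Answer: $\frac{1}{11643} \approx 8.5889 \cdot 10^{-5}$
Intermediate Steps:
$h = - \frac{1}{11643}$ ($h = \frac{1}{-11643} = - \frac{1}{11643} \approx -8.5889 \cdot 10^{-5}$)
$- h = \left(-1\right) \left(- \frac{1}{11643}\right) = \frac{1}{11643}$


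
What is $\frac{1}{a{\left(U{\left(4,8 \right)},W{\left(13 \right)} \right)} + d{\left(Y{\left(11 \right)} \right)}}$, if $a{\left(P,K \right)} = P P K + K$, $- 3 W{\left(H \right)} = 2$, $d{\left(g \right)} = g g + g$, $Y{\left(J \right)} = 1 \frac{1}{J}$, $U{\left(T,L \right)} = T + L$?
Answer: $- \frac{363}{35054} \approx -0.010355$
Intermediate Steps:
$U{\left(T,L \right)} = L + T$
$Y{\left(J \right)} = \frac{1}{J}$
$d{\left(g \right)} = g + g^{2}$ ($d{\left(g \right)} = g^{2} + g = g + g^{2}$)
$W{\left(H \right)} = - \frac{2}{3}$ ($W{\left(H \right)} = \left(- \frac{1}{3}\right) 2 = - \frac{2}{3}$)
$a{\left(P,K \right)} = K + K P^{2}$ ($a{\left(P,K \right)} = P^{2} K + K = K P^{2} + K = K + K P^{2}$)
$\frac{1}{a{\left(U{\left(4,8 \right)},W{\left(13 \right)} \right)} + d{\left(Y{\left(11 \right)} \right)}} = \frac{1}{- \frac{2 \left(1 + \left(8 + 4\right)^{2}\right)}{3} + \frac{1 + \frac{1}{11}}{11}} = \frac{1}{- \frac{2 \left(1 + 12^{2}\right)}{3} + \frac{1 + \frac{1}{11}}{11}} = \frac{1}{- \frac{2 \left(1 + 144\right)}{3} + \frac{1}{11} \cdot \frac{12}{11}} = \frac{1}{\left(- \frac{2}{3}\right) 145 + \frac{12}{121}} = \frac{1}{- \frac{290}{3} + \frac{12}{121}} = \frac{1}{- \frac{35054}{363}} = - \frac{363}{35054}$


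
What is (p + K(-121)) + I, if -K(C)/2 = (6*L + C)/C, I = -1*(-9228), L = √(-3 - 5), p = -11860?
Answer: -2634 + 24*I*√2/121 ≈ -2634.0 + 0.28051*I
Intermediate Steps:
L = 2*I*√2 (L = √(-8) = 2*I*√2 ≈ 2.8284*I)
I = 9228
K(C) = -2*(C + 12*I*√2)/C (K(C) = -2*(6*(2*I*√2) + C)/C = -2*(12*I*√2 + C)/C = -2*(C + 12*I*√2)/C)
(p + K(-121)) + I = (-11860 + (-2 - 24*I*√2/(-121))) + 9228 = (-11860 + (-2 - 24*I*√2*(-1/121))) + 9228 = (-11860 + (-2 + 24*I*√2/121)) + 9228 = (-11862 + 24*I*√2/121) + 9228 = -2634 + 24*I*√2/121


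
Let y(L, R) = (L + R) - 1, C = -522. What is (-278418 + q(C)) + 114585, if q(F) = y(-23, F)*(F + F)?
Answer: 406191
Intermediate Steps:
y(L, R) = -1 + L + R
q(F) = 2*F*(-24 + F) (q(F) = (-1 - 23 + F)*(F + F) = (-24 + F)*(2*F) = 2*F*(-24 + F))
(-278418 + q(C)) + 114585 = (-278418 + 2*(-522)*(-24 - 522)) + 114585 = (-278418 + 2*(-522)*(-546)) + 114585 = (-278418 + 570024) + 114585 = 291606 + 114585 = 406191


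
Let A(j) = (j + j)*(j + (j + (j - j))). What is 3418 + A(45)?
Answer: 11518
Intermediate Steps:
A(j) = 4*j**2 (A(j) = (2*j)*(j + (j + 0)) = (2*j)*(j + j) = (2*j)*(2*j) = 4*j**2)
3418 + A(45) = 3418 + 4*45**2 = 3418 + 4*2025 = 3418 + 8100 = 11518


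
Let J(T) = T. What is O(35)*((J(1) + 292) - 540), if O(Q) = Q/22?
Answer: -8645/22 ≈ -392.95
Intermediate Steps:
O(Q) = Q/22 (O(Q) = Q*(1/22) = Q/22)
O(35)*((J(1) + 292) - 540) = ((1/22)*35)*((1 + 292) - 540) = 35*(293 - 540)/22 = (35/22)*(-247) = -8645/22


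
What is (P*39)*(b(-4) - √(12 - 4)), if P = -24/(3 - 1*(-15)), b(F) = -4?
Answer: 208 + 104*√2 ≈ 355.08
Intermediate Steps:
P = -4/3 (P = -24/(3 + 15) = -24/18 = -24*1/18 = -4/3 ≈ -1.3333)
(P*39)*(b(-4) - √(12 - 4)) = (-4/3*39)*(-4 - √(12 - 4)) = -52*(-4 - √8) = -52*(-4 - 2*√2) = 208 + 104*√2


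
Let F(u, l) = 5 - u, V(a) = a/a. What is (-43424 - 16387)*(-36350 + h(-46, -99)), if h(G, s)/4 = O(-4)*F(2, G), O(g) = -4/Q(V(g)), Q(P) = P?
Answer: 2177000778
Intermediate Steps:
V(a) = 1
O(g) = -4 (O(g) = -4/1 = -4*1 = -4)
h(G, s) = -48 (h(G, s) = 4*(-4*(5 - 1*2)) = 4*(-4*(5 - 2)) = 4*(-4*3) = 4*(-12) = -48)
(-43424 - 16387)*(-36350 + h(-46, -99)) = (-43424 - 16387)*(-36350 - 48) = -59811*(-36398) = 2177000778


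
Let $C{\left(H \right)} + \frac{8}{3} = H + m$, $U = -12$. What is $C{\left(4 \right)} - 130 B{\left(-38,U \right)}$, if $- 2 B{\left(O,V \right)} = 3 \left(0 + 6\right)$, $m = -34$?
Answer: $\frac{3412}{3} \approx 1137.3$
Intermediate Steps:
$B{\left(O,V \right)} = -9$ ($B{\left(O,V \right)} = - \frac{3 \left(0 + 6\right)}{2} = - \frac{3 \cdot 6}{2} = \left(- \frac{1}{2}\right) 18 = -9$)
$C{\left(H \right)} = - \frac{110}{3} + H$ ($C{\left(H \right)} = - \frac{8}{3} + \left(H - 34\right) = - \frac{8}{3} + \left(-34 + H\right) = - \frac{110}{3} + H$)
$C{\left(4 \right)} - 130 B{\left(-38,U \right)} = \left(- \frac{110}{3} + 4\right) - -1170 = - \frac{98}{3} + 1170 = \frac{3412}{3}$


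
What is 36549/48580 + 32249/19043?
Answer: 2262659027/925108940 ≈ 2.4458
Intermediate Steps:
36549/48580 + 32249/19043 = 2262659027/925108940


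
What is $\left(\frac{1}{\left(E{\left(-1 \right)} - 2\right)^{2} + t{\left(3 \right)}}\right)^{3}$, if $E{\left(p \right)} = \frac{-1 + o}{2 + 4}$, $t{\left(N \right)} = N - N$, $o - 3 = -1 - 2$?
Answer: $\frac{46656}{4826809} \approx 0.009666$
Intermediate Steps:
$o = 0$ ($o = 3 - 3 = 0$)
$t{\left(N \right)} = 0$
$E{\left(p \right)} = - \frac{1}{6}$ ($E{\left(p \right)} = \frac{-1 + 0}{2 + 4} = - \frac{1}{6}$)
$\left(\frac{1}{\left(E{\left(-1 \right)} - 2\right)^{2} + t{\left(3 \right)}}\right)^{3} = \left(\frac{1}{\left(- \frac{1}{6} - 2\right)^{2} + 0}\right)^{3} = \left(\frac{1}{\left(- \frac{13}{6}\right)^{2} + 0}\right)^{3} = \left(\frac{1}{\frac{169}{36} + 0}\right)^{3} = \left(\frac{1}{\frac{169}{36}}\right)^{3} = \left(\frac{36}{169}\right)^{3} = \frac{46656}{4826809}$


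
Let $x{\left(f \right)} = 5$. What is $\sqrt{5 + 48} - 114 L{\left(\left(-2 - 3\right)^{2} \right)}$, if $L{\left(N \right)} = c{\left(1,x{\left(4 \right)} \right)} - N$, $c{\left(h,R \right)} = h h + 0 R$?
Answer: $2736 + \sqrt{53} \approx 2743.3$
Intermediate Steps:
$c{\left(h,R \right)} = h^{2}$ ($c{\left(h,R \right)} = h^{2} + 0 = h^{2}$)
$L{\left(N \right)} = 1 - N$ ($L{\left(N \right)} = 1^{2} - N = 1 - N$)
$\sqrt{5 + 48} - 114 L{\left(\left(-2 - 3\right)^{2} \right)} = \sqrt{5 + 48} - 114 \left(1 - \left(-2 - 3\right)^{2}\right) = \sqrt{53} - 114 \left(1 - \left(-5\right)^{2}\right) = \sqrt{53} - 114 \left(1 - 25\right) = \sqrt{53} - -2736 = \sqrt{53} + 2736 = 2736 + \sqrt{53}$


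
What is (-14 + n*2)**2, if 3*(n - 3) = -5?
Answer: 1156/9 ≈ 128.44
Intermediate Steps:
n = 4/3 (n = 3 + (1/3)*(-5) = 3 - 5/3 = 4/3 ≈ 1.3333)
(-14 + n*2)**2 = (-14 + (4/3)*2)**2 = (-14 + 8/3)**2 = (-34/3)**2 = 1156/9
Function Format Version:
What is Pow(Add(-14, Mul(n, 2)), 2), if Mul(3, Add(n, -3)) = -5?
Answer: Rational(1156, 9) ≈ 128.44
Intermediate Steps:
n = Rational(4, 3) (n = Add(3, Mul(Rational(1, 3), -5)) = Add(3, Rational(-5, 3)) = Rational(4, 3) ≈ 1.3333)
Pow(Add(-14, Mul(n, 2)), 2) = Pow(Add(-14, Mul(Rational(4, 3), 2)), 2) = Pow(Add(-14, Rational(8, 3)), 2) = Pow(Rational(-34, 3), 2) = Rational(1156, 9)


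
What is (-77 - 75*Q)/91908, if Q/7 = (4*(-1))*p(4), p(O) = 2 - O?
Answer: -4277/91908 ≈ -0.046536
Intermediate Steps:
Q = 56 (Q = 7*((4*(-1))*(2 - 1*4)) = 7*(-4*(2 - 4)) = 7*(-4*(-2)) = 7*8 = 56)
(-77 - 75*Q)/91908 = (-77 - 75*56)/91908 = (-77 - 4200)*(1/91908) = -4277*1/91908 = -4277/91908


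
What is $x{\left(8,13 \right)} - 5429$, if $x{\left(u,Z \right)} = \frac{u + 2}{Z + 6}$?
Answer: $- \frac{103141}{19} \approx -5428.5$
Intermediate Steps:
$x{\left(u,Z \right)} = \frac{2 + u}{6 + Z}$
$x{\left(8,13 \right)} - 5429 = \frac{2 + 8}{6 + 13} - 5429 = \frac{1}{19} \cdot 10 - 5429 = \frac{10}{19} - 5429 = - \frac{103141}{19}$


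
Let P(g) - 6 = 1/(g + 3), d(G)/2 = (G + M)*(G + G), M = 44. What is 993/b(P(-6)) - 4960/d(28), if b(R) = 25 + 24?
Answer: 34663/1764 ≈ 19.650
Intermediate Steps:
d(G) = 4*G*(44 + G) (d(G) = 2*((G + 44)*(G + G)) = 2*((44 + G)*(2*G)) = 2*(2*G*(44 + G)) = 4*G*(44 + G))
P(g) = 6 + 1/(3 + g) (P(g) = 6 + 1/(g + 3) = 6 + 1/(3 + g))
b(R) = 49
993/b(P(-6)) - 4960/d(28) = 993/49 - 4960*1/(112*(44 + 28)) = 993*(1/49) - 4960/(4*28*72) = 993/49 - 4960/8064 = 993/49 - 4960*1/8064 = 993/49 - 155/252 = 34663/1764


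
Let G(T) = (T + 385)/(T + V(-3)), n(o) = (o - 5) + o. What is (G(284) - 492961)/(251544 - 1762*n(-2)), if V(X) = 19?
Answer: -24894419/13503801 ≈ -1.8435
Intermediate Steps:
n(o) = -5 + 2*o (n(o) = (-5 + o) + o = -5 + 2*o)
G(T) = (385 + T)/(19 + T) (G(T) = (T + 385)/(T + 19) = (385 + T)/(19 + T))
(G(284) - 492961)/(251544 - 1762*n(-2)) = ((385 + 284)/(19 + 284) - 492961)/(251544 - 1762*(-5 + 2*(-2))) = (669/303 - 492961)/(251544 - 1762*(-5 - 4)) = ((1/303)*669 - 492961)/(251544 - 1762*(-9)) = (223/101 - 492961)/(251544 + 15858) = -49788838/101/267402 = -49788838/101*1/267402 = -24894419/13503801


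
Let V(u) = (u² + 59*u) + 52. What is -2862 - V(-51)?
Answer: -2506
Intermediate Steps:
V(u) = 52 + u² + 59*u
-2862 - V(-51) = -2862 - (52 + (-51)² + 59*(-51)) = -2862 - (52 + 2601 - 3009) = -2862 - 1*(-356) = -2862 + 356 = -2506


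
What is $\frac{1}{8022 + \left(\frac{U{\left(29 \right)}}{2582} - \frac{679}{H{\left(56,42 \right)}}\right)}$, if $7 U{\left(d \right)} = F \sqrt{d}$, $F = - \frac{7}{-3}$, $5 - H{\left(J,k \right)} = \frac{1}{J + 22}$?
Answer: $\frac{71598306380139504}{564613568787888727147} - \frac{1172132466 \sqrt{29}}{564613568787888727147} \approx 0.00012681$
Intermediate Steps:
$H{\left(J,k \right)} = 5 - \frac{1}{22 + J}$ ($H{\left(J,k \right)} = 5 - \frac{1}{J + 22} = 5 - \frac{1}{22 + J}$)
$F = \frac{7}{3}$ ($F = \left(-7\right) \left(- \frac{1}{3}\right) = \frac{7}{3} \approx 2.3333$)
$U{\left(d \right)} = \frac{\sqrt{d}}{3}$ ($U{\left(d \right)} = \frac{\frac{7}{3} \sqrt{d}}{7} = \frac{\sqrt{d}}{3}$)
$\frac{1}{8022 + \left(\frac{U{\left(29 \right)}}{2582} - \frac{679}{H{\left(56,42 \right)}}\right)} = \frac{1}{8022 + \left(\frac{\frac{1}{3} \sqrt{29}}{2582} - \frac{679}{\frac{1}{22 + 56} \left(109 + 5 \cdot 56\right)}\right)} = \frac{1}{8022 + \left(\frac{\sqrt{29}}{3} \cdot \frac{1}{2582} - \frac{679}{\frac{1}{78} \left(109 + 280\right)}\right)} = \frac{1}{8022 + \left(\frac{\sqrt{29}}{7746} - \frac{679}{\frac{1}{78} \cdot 389}\right)} = \frac{1}{8022 + \left(\frac{\sqrt{29}}{7746} - \frac{679}{\frac{389}{78}}\right)} = \frac{1}{8022 + \left(\frac{\sqrt{29}}{7746} - \frac{52962}{389}\right)} = \frac{1}{8022 - \left(\frac{52962}{389} - \frac{\sqrt{29}}{7746}\right)} = \frac{1}{\frac{3067596}{389} + \frac{\sqrt{29}}{7746}}$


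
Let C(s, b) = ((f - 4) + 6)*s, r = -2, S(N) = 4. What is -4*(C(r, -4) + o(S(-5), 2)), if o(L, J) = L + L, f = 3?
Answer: 8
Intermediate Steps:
C(s, b) = 5*s (C(s, b) = ((3 - 4) + 6)*s = (-1 + 6)*s = 5*s)
o(L, J) = 2*L
-4*(C(r, -4) + o(S(-5), 2)) = -4*(5*(-2) + 2*4) = -4*(-10 + 8) = -4*(-2) = 8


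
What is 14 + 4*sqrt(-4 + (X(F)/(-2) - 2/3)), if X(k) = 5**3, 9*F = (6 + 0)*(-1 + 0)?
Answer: 14 + 2*I*sqrt(2418)/3 ≈ 14.0 + 32.782*I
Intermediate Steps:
F = -2/3 (F = ((6 + 0)*(-1 + 0))/9 = (6*(-1))/9 = (1/9)*(-6) = -2/3 ≈ -0.66667)
X(k) = 125
14 + 4*sqrt(-4 + (X(F)/(-2) - 2/3)) = 14 + 4*sqrt(-4 + (125/(-2) - 2/3)) = 14 + 4*sqrt(-4 + (125*(-1/2) - 2*1/3)) = 14 + 4*sqrt(-4 + (-125/2 - 2/3)) = 14 + 4*sqrt(-4 - 379/6) = 14 + 4*sqrt(-403/6) = 14 + 4*(I*sqrt(2418)/6) = 14 + 2*I*sqrt(2418)/3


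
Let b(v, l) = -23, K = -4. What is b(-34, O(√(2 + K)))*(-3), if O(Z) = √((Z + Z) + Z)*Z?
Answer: 69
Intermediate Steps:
O(Z) = √3*Z^(3/2) (O(Z) = √(2*Z + Z)*Z = √(3*Z)*Z = (√3*√Z)*Z = √3*Z^(3/2))
b(-34, O(√(2 + K)))*(-3) = -23*(-3) = 69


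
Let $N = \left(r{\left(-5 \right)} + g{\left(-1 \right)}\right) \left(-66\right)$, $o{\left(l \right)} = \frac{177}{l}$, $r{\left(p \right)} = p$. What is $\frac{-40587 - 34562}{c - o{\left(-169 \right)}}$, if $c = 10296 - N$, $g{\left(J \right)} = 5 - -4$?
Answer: $- \frac{12700181}{1784817} \approx -7.1157$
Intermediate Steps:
$g{\left(J \right)} = 9$ ($g{\left(J \right)} = 5 + 4 = 9$)
$N = -264$ ($N = \left(-5 + 9\right) \left(-66\right) = 4 \left(-66\right) = -264$)
$c = 10560$ ($c = 10296 - -264 = 10296 + 264 = 10560$)
$\frac{-40587 - 34562}{c - o{\left(-169 \right)}} = \frac{-40587 - 34562}{10560 - \frac{177}{-169}} = - \frac{75149}{10560 - 177 \left(- \frac{1}{169}\right)} = - \frac{75149}{10560 - - \frac{177}{169}} = - \frac{75149}{10560 + \frac{177}{169}} = - \frac{75149}{\frac{1784817}{169}} = \left(-75149\right) \frac{169}{1784817} = - \frac{12700181}{1784817}$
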